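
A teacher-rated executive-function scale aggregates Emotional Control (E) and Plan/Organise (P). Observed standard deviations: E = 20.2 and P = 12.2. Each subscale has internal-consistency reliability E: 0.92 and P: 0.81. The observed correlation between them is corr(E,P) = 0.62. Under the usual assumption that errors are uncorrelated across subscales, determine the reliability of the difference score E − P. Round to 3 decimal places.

0.758

Var(E−P) = 20.2² + 12.2² − 2·20.2·12.2·0.62 = 556.88 − 305.586 = 251.294.
Under uncorrelated errors the observed covariances equal the true-score covariances, so only the own-variance terms attenuate.
True-score variance = [20.2²·0.92 + 12.2²·0.81] − 305.586 = 495.957 − 305.586 = 190.372.
Reliability = 190.372 / 251.294 = 0.758.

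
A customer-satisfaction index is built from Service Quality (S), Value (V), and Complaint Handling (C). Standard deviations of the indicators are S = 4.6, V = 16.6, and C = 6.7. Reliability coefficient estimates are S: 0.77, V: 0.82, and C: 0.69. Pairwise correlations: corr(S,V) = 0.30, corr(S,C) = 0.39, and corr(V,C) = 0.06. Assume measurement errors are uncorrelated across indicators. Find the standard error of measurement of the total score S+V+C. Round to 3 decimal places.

8.269

Var(total) = 341.61 + 83.202 = 424.812.
True-score variance = 273.227 + 83.202 = 356.429, so reliability = 0.8390.
Error variance = 424.812 − 356.429 = 68.3835; SEM = √68.3835 = 8.269.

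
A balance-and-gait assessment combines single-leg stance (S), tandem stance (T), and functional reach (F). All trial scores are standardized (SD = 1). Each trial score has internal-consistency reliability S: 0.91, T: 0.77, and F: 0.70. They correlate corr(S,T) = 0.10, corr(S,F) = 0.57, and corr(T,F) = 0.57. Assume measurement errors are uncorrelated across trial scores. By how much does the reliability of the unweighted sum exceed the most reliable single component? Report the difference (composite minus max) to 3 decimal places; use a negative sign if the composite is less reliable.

Var(sum) = 3 + 2.48 = 5.48; true-score variance = 2.38 + 2.48 = 4.86; composite reliability = 0.8869.
Max component reliability = 0.9100.
Difference = 0.8869 − 0.9100 = -0.023.

-0.023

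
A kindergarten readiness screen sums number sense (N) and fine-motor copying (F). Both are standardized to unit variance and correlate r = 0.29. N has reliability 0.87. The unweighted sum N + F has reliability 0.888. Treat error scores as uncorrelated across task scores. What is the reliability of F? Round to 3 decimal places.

Var(N+F) = 2 + 2·0.29 = 2.580.
True-score variance = ρ_N + ρ_F + 2·0.29, so 0.888 = (0.87 + ρ_F + 0.58) / 2.580.
ρ_F = 0.888·2.580 − 0.87 − 0.58 = 0.841.

0.841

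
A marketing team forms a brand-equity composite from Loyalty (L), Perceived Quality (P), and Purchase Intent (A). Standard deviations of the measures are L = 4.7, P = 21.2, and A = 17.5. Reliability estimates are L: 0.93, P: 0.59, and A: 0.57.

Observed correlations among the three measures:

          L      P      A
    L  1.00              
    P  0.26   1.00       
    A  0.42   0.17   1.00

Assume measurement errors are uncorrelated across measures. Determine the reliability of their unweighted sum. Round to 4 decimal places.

Var(L+P+A) = 4.7² + 21.2² + 17.5² + 2·[4.7·21.2·0.26 + 4.7·17.5·0.42 + 21.2·17.5·0.17] = 777.78 + 247.043 = 1024.82.
Under uncorrelated errors the observed covariances equal the true-score covariances, so only the own-variance terms attenuate.
True-score variance = [4.7²·0.93 + 21.2²·0.59 + 17.5²·0.57] + 247.043 = 460.276 + 247.043 = 707.319.
Reliability = 707.319 / 1024.82 = 0.6902.

0.6902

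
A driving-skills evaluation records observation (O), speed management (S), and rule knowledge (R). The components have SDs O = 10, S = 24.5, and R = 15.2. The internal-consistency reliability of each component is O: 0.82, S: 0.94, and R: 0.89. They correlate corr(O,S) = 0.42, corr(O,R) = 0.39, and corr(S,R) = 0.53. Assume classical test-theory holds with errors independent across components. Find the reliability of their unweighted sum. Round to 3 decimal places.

0.952

Var(O+S+R) = 10² + 24.5² + 15.2² + 2·[10·24.5·0.42 + 10·15.2·0.39 + 24.5·15.2·0.53] = 931.29 + 719.104 = 1650.39.
Under uncorrelated errors the observed covariances equal the true-score covariances, so only the own-variance terms attenuate.
True-score variance = [10²·0.82 + 24.5²·0.94 + 15.2²·0.89] + 719.104 = 851.861 + 719.104 = 1570.96.
Reliability = 1570.96 / 1650.39 = 0.952.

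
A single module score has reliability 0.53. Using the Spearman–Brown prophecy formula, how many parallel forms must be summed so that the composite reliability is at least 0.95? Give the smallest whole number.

k ≥ ρ*(1−ρ₁)/(ρ₁(1−ρ*)) = 0.95·0.47 / (0.53·0.05) = 16.849.
Smallest integer k = 17.

17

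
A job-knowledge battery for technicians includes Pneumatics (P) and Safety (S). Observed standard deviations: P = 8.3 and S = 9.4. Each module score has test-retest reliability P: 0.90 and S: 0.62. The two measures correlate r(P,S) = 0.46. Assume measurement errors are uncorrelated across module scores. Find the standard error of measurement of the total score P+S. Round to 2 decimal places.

Var(total) = 157.25 + 71.7784 = 229.028.
True-score variance = 116.784 + 71.7784 = 188.563, so reliability = 0.8233.
Error variance = 229.028 − 188.563 = 40.4658; SEM = √40.4658 = 6.36.

6.36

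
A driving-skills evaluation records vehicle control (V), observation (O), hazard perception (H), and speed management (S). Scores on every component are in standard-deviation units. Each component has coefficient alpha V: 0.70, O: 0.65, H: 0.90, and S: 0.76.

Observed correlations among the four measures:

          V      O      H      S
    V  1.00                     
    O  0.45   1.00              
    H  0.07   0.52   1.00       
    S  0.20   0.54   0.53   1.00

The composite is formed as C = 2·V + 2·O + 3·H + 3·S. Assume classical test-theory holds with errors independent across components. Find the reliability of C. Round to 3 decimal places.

Var(C) = 2² + 2² + 3² + 3² + 2·[4·0.45 + 6·0.07 + 6·0.20 + 6·0.52 + 6·0.54 + 9·0.53] = 26 + 29.1 = 55.1.
With uncorrelated errors the cross-covariances are all true-score covariance, so they carry over unchanged; only the diagonal terms shrink to ρᵢσᵢ².
True-score variance = [2²·0.70 + 2²·0.65 + 3²·0.90 + 3²·0.76] + 29.1 = 20.34 + 29.1 = 49.44.
Reliability = 49.44 / 55.1 = 0.897.

0.897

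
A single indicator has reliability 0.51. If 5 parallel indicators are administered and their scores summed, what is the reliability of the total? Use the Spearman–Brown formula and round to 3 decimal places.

ρ_k = kρ / (1 + (k−1)ρ) = 5·0.51 / (1 + 4·0.51) = 2.550 / 3.040 = 0.839.

0.839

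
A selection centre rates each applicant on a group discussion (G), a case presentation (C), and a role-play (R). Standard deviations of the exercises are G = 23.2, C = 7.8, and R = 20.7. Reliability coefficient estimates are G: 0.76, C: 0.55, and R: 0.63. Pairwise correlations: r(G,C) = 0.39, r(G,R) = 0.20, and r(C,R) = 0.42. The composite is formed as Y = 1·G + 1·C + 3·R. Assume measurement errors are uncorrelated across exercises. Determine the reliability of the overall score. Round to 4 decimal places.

Var(Y) = 23.2² + 7.8² + 3²·20.7² + 2·[23.2·7.8·0.39 + 3·23.2·20.7·0.20 + 3·7.8·20.7·0.42] = 4455.49 + 1124.32 = 5579.81.
With uncorrelated errors the cross-covariances are all true-score covariance, so they carry over unchanged; only the diagonal terms shrink to ρᵢσᵢ².
True-score variance = [23.2²·0.76 + 7.8²·0.55 + 3²·20.7²·0.63] + 1124.32 = 2872.06 + 1124.32 = 3996.38.
Reliability = 3996.38 / 5579.81 = 0.7162.

0.7162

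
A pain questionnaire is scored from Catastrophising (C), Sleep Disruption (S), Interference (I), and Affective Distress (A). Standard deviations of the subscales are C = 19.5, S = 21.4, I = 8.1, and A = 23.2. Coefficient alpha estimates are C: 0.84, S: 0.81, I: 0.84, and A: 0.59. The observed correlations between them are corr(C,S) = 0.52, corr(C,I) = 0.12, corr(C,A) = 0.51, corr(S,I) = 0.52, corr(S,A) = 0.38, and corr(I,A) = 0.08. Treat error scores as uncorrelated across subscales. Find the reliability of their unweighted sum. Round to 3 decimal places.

0.872

Var(C+S+I+A) = 19.5² + 21.4² + 8.1² + 23.2² + 2·[19.5·21.4·0.52 + 19.5·8.1·0.12 + 19.5·23.2·0.51 + 21.4·8.1·0.52 + 21.4·23.2·0.38 + 8.1·23.2·0.08] = 1442.06 + 1521.01 = 2963.07.
Because errors are independent across components, Cov(Tᵢ,Tⱼ) = Cov(Xᵢ,Xⱼ); the off-diagonal part of the true-score variance is the same as above.
True-score variance = [19.5²·0.84 + 21.4²·0.81 + 8.1²·0.84 + 23.2²·0.59] + 1521.01 = 1063.03 + 1521.01 = 2584.05.
Reliability = 2584.05 / 2963.07 = 0.872.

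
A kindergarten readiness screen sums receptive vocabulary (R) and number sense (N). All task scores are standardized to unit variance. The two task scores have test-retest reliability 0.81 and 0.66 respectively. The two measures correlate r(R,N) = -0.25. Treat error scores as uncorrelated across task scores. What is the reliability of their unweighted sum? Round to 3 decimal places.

0.647

Var(R+N) = 2 + 2·[(-0.25)] = 2 − 0.5 = 1.5.
With uncorrelated errors the cross-covariances are all true-score covariance, so they carry over unchanged; only the diagonal terms shrink to ρᵢσᵢ².
True-score variance = [0.81 + 0.66] − 0.5 = 1.47 − 0.5 = 0.97.
Reliability = 0.97 / 1.5 = 0.647.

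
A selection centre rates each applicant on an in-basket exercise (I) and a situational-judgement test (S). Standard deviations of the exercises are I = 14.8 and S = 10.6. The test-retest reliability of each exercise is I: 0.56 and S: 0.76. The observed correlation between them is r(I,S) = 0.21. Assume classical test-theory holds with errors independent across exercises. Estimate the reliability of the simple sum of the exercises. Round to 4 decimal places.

0.6895

Var(I+S) = 14.8² + 10.6² + 2·[14.8·10.6·0.21] = 331.4 + 65.8896 = 397.29.
With uncorrelated errors the cross-covariances are all true-score covariance, so they carry over unchanged; only the diagonal terms shrink to ρᵢσᵢ².
True-score variance = [14.8²·0.56 + 10.6²·0.76] + 65.8896 = 208.056 + 65.8896 = 273.946.
Reliability = 273.946 / 397.29 = 0.6895.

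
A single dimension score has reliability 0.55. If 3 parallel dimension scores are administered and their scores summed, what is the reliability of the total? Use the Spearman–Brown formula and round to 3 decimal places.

ρ_k = kρ / (1 + (k−1)ρ) = 3·0.55 / (1 + 2·0.55) = 1.650 / 2.100 = 0.786.

0.786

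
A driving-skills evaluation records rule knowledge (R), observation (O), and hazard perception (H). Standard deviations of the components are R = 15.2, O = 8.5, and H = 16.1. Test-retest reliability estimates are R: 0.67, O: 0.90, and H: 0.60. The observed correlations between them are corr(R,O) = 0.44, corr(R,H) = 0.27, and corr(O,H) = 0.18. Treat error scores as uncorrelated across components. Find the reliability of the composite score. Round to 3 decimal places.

Var(R+O+H) = 15.2² + 8.5² + 16.1² + 2·[15.2·8.5·0.44 + 15.2·16.1·0.27 + 8.5·16.1·0.18] = 562.5 + 295.111 = 857.611.
Because errors are independent across components, Cov(Tᵢ,Tⱼ) = Cov(Xᵢ,Xⱼ); the off-diagonal part of the true-score variance is the same as above.
True-score variance = [15.2²·0.67 + 8.5²·0.90 + 16.1²·0.60] + 295.111 = 375.348 + 295.111 = 670.459.
Reliability = 670.459 / 857.611 = 0.782.

0.782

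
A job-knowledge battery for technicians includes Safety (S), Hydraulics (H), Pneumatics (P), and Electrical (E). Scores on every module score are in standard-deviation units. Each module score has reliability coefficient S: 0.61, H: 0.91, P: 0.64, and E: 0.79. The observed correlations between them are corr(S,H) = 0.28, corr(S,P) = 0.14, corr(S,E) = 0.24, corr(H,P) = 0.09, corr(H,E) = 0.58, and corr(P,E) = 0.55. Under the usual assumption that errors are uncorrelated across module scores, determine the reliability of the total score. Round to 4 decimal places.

Var(S+H+P+E) = 4 + 2·[0.28 + 0.14 + 0.24 + 0.09 + 0.58 + 0.55] = 4 + 3.76 = 7.76.
Because errors are independent across components, Cov(Tᵢ,Tⱼ) = Cov(Xᵢ,Xⱼ); the off-diagonal part of the true-score variance is the same as above.
True-score variance = [0.61 + 0.91 + 0.64 + 0.79] + 3.76 = 2.95 + 3.76 = 6.71.
Reliability = 6.71 / 7.76 = 0.8647.

0.8647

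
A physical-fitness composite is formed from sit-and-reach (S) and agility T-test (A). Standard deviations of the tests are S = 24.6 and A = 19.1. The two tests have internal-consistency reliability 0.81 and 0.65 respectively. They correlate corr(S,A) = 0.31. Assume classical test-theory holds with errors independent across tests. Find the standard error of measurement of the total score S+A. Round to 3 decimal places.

Var(total) = 969.97 + 291.313 = 1261.28.
True-score variance = 727.306 + 291.313 = 1018.62, so reliability = 0.8076.
Error variance = 1261.28 − 1018.62 = 242.664; SEM = √242.664 = 15.578.

15.578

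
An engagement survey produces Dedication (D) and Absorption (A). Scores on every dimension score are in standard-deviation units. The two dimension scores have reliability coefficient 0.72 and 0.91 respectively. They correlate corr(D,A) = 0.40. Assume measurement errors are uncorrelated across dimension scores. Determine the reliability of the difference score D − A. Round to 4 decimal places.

Var(D−A) = 1 + 1 − 2·0.40 = 2 − 0.8 = 1.2.
With uncorrelated errors the cross-covariances are all true-score covariance, so they carry over unchanged; only the diagonal terms shrink to ρᵢσᵢ².
True-score variance = [0.72 + 0.91] − 0.8 = 1.63 − 0.8 = 0.83.
Reliability = 0.83 / 1.2 = 0.6917.

0.6917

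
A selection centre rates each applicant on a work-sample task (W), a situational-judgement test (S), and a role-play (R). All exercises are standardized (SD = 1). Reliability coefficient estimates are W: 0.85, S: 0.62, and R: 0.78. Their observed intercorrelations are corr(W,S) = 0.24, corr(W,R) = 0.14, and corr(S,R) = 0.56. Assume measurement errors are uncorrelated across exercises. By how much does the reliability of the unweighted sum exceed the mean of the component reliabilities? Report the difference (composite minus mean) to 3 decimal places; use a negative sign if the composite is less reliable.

0.096

Var(sum) = 3 + 1.88 = 4.88; true-score variance = 2.25 + 1.88 = 4.13; composite reliability = 0.8463.
Mean component reliability = 0.7500.
Difference = 0.8463 − 0.7500 = 0.096.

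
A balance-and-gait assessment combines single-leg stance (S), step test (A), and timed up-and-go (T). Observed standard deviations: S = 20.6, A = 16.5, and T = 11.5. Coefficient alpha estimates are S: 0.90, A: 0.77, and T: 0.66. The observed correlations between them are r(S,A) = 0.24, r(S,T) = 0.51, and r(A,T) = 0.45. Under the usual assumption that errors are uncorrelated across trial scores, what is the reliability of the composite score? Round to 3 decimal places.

Var(S+A+T) = 20.6² + 16.5² + 11.5² + 2·[20.6·16.5·0.24 + 20.6·11.5·0.51 + 16.5·11.5·0.45] = 828.86 + 575.565 = 1404.43.
Under uncorrelated errors the observed covariances equal the true-score covariances, so only the own-variance terms attenuate.
True-score variance = [20.6²·0.90 + 16.5²·0.77 + 11.5²·0.66] + 575.565 = 678.842 + 575.565 = 1254.41.
Reliability = 1254.41 / 1404.43 = 0.893.

0.893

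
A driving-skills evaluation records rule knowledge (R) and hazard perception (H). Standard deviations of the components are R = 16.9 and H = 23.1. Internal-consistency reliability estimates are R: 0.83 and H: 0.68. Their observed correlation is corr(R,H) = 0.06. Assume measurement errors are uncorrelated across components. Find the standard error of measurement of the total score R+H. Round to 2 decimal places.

Var(total) = 819.22 + 46.8468 = 866.067.
True-score variance = 599.911 + 46.8468 = 646.758, so reliability = 0.7468.
Error variance = 866.067 − 646.758 = 219.309; SEM = √219.309 = 14.81.

14.81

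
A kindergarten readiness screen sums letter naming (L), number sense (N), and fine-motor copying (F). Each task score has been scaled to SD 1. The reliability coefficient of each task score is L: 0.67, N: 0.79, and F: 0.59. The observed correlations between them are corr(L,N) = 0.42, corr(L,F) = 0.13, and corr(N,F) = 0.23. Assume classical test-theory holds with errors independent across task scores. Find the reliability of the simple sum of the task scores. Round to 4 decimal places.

Var(L+N+F) = 3 + 2·[0.42 + 0.13 + 0.23] = 3 + 1.56 = 4.56.
Because errors are independent across components, Cov(Tᵢ,Tⱼ) = Cov(Xᵢ,Xⱼ); the off-diagonal part of the true-score variance is the same as above.
True-score variance = [0.67 + 0.79 + 0.59] + 1.56 = 2.05 + 1.56 = 3.61.
Reliability = 3.61 / 4.56 = 0.7917.

0.7917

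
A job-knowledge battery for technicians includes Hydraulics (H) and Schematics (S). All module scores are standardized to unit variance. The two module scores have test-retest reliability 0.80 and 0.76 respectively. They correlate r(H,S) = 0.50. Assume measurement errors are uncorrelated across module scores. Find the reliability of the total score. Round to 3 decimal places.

0.853

Var(H+S) = 2 + 2·[0.50] = 2 + 1 = 3.
Because errors are independent across components, Cov(Tᵢ,Tⱼ) = Cov(Xᵢ,Xⱼ); the off-diagonal part of the true-score variance is the same as above.
True-score variance = [0.80 + 0.76] + 1 = 1.56 + 1 = 2.56.
Reliability = 2.56 / 3 = 0.853.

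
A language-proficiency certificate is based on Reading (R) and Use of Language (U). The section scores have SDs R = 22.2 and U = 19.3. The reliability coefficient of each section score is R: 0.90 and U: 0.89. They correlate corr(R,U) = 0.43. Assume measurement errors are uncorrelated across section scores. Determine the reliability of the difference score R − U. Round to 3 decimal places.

0.818

Var(R−U) = 22.2² + 19.3² − 2·22.2·19.3·0.43 = 865.33 − 368.476 = 496.854.
Because errors are independent across components, Cov(Tᵢ,Tⱼ) = Cov(Xᵢ,Xⱼ); the off-diagonal part of the true-score variance is the same as above.
True-score variance = [22.2²·0.90 + 19.3²·0.89] − 368.476 = 775.072 − 368.476 = 406.596.
Reliability = 406.596 / 496.854 = 0.818.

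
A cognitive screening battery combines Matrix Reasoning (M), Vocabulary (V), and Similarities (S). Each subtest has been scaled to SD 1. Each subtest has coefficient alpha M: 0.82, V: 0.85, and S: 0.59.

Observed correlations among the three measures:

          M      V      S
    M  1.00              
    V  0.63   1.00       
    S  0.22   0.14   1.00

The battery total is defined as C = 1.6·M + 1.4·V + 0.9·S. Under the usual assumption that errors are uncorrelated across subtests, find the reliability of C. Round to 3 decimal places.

Var(C) = 1.6² + 1.4² + 0.9² + 2·[2.24·0.63 + 1.44·0.22 + 1.26·0.14] = 5.33 + 3.8088 = 9.1388.
Because errors are independent across components, Cov(Tᵢ,Tⱼ) = Cov(Xᵢ,Xⱼ); the off-diagonal part of the true-score variance is the same as above.
True-score variance = [1.6²·0.82 + 1.4²·0.85 + 0.9²·0.59] + 3.8088 = 4.2431 + 3.8088 = 8.0519.
Reliability = 8.0519 / 9.1388 = 0.881.

0.881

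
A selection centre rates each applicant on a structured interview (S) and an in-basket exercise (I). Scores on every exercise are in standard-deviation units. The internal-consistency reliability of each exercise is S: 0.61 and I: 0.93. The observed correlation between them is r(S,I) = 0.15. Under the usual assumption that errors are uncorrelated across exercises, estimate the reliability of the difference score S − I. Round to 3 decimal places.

Var(S−I) = 1 + 1 − 2·0.15 = 2 − 0.3 = 1.7.
Under uncorrelated errors the observed covariances equal the true-score covariances, so only the own-variance terms attenuate.
True-score variance = [0.61 + 0.93] − 0.3 = 1.54 − 0.3 = 1.24.
Reliability = 1.24 / 1.7 = 0.729.

0.729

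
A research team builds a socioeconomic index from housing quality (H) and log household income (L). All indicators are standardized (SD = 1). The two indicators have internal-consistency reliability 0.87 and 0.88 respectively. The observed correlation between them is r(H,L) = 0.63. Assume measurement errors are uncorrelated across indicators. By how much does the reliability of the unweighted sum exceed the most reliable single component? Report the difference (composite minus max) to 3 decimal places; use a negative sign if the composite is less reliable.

0.043

Var(sum) = 2 + 1.26 = 3.26; true-score variance = 1.75 + 1.26 = 3.01; composite reliability = 0.9233.
Max component reliability = 0.8800.
Difference = 0.9233 − 0.8800 = 0.043.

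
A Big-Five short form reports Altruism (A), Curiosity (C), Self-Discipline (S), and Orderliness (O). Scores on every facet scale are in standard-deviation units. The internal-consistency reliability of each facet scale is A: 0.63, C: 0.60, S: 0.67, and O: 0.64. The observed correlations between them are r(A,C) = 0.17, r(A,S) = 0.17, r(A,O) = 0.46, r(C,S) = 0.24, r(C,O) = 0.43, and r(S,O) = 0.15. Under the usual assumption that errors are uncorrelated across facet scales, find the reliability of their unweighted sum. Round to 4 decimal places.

Var(A+C+S+O) = 4 + 2·[0.17 + 0.17 + 0.46 + 0.24 + 0.43 + 0.15] = 4 + 3.24 = 7.24.
With uncorrelated errors the cross-covariances are all true-score covariance, so they carry over unchanged; only the diagonal terms shrink to ρᵢσᵢ².
True-score variance = [0.63 + 0.60 + 0.67 + 0.64] + 3.24 = 2.54 + 3.24 = 5.78.
Reliability = 5.78 / 7.24 = 0.7983.

0.7983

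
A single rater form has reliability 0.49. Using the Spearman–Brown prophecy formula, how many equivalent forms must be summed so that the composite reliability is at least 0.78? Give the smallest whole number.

k ≥ ρ*(1−ρ₁)/(ρ₁(1−ρ*)) = 0.78·0.51 / (0.49·0.22) = 3.690.
Smallest integer k = 4.

4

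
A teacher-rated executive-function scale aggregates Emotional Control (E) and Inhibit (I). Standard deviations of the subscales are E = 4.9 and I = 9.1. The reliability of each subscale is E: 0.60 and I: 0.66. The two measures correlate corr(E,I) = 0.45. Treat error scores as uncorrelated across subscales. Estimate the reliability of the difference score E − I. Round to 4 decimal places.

0.4338

Var(E−I) = 4.9² + 9.1² − 2·4.9·9.1·0.45 = 106.82 − 40.131 = 66.689.
With uncorrelated errors the cross-covariances are all true-score covariance, so they carry over unchanged; only the diagonal terms shrink to ρᵢσᵢ².
True-score variance = [4.9²·0.60 + 9.1²·0.66] − 40.131 = 69.0606 − 40.131 = 28.9296.
Reliability = 28.9296 / 66.689 = 0.4338.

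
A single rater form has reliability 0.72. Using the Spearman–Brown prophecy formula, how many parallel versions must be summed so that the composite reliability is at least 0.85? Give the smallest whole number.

k ≥ ρ*(1−ρ₁)/(ρ₁(1−ρ*)) = 0.85·0.28 / (0.72·0.15) = 2.204.
Smallest integer k = 3.

3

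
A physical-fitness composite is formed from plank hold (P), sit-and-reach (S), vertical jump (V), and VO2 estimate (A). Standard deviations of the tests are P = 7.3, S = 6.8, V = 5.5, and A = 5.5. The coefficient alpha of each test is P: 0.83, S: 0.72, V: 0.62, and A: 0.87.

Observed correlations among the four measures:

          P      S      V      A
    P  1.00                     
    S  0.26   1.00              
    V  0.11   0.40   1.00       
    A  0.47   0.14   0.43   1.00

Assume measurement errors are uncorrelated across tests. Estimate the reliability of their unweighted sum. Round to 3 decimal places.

Var(P+S+V+A) = 7.3² + 6.8² + 5.5² + 5.5² + 2·[7.3·6.8·0.26 + 7.3·5.5·0.11 + 7.3·5.5·0.47 + 6.8·5.5·0.40 + 6.8·5.5·0.14 + 5.5·5.5·0.43] = 160.03 + 138.794 = 298.824.
With uncorrelated errors the cross-covariances are all true-score covariance, so they carry over unchanged; only the diagonal terms shrink to ρᵢσᵢ².
True-score variance = [7.3²·0.83 + 6.8²·0.72 + 5.5²·0.62 + 5.5²·0.87] + 138.794 = 122.596 + 138.794 = 261.39.
Reliability = 261.39 / 298.824 = 0.875.

0.875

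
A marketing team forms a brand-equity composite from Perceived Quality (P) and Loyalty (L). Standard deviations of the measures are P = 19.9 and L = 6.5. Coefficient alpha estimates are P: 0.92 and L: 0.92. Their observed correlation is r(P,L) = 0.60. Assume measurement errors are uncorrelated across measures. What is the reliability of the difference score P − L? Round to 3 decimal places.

0.876

Var(P−L) = 19.9² + 6.5² − 2·19.9·6.5·0.60 = 438.26 − 155.22 = 283.04.
Because errors are independent across components, Cov(Tᵢ,Tⱼ) = Cov(Xᵢ,Xⱼ); the off-diagonal part of the true-score variance is the same as above.
True-score variance = [19.9²·0.92 + 6.5²·0.92] − 155.22 = 403.199 − 155.22 = 247.979.
Reliability = 247.979 / 283.04 = 0.876.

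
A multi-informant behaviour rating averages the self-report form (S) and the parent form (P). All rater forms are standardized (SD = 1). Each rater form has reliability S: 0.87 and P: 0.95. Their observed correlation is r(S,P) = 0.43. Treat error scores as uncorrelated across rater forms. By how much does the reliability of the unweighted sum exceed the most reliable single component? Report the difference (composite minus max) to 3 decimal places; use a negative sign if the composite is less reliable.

Var(sum) = 2 + 0.86 = 2.86; true-score variance = 1.82 + 0.86 = 2.68; composite reliability = 0.9371.
Max component reliability = 0.9500.
Difference = 0.9371 − 0.9500 = -0.013.

-0.013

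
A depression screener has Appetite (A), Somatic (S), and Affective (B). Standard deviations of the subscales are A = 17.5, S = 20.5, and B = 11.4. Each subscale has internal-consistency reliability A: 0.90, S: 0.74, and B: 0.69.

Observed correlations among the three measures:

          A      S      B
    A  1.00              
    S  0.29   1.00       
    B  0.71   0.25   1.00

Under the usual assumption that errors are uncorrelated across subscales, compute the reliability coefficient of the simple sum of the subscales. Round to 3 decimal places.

0.877

Var(A+S+B) = 17.5² + 20.5² + 11.4² + 2·[17.5·20.5·0.29 + 17.5·11.4·0.71 + 20.5·11.4·0.25] = 856.46 + 608.215 = 1464.67.
Under uncorrelated errors the observed covariances equal the true-score covariances, so only the own-variance terms attenuate.
True-score variance = [17.5²·0.90 + 20.5²·0.74 + 11.4²·0.69] + 608.215 = 676.282 + 608.215 = 1284.5.
Reliability = 1284.5 / 1464.67 = 0.877.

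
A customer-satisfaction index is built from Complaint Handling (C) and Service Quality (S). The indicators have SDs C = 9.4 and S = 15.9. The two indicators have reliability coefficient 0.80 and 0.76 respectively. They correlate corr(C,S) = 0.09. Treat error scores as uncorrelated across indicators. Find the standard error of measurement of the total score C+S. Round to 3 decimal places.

Var(total) = 341.17 + 26.9028 = 368.073.
True-score variance = 262.824 + 26.9028 = 289.726, so reliability = 0.7871.
Error variance = 368.073 − 289.726 = 78.3464; SEM = √78.3464 = 8.851.

8.851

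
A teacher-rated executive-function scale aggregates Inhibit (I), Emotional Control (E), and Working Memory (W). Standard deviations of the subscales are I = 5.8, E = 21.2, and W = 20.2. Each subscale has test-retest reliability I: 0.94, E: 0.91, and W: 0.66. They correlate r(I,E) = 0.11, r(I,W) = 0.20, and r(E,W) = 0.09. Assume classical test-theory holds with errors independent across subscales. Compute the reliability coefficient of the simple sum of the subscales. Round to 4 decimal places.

0.8261

Var(I+E+W) = 5.8² + 21.2² + 20.2² + 2·[5.8·21.2·0.11 + 5.8·20.2·0.20 + 21.2·20.2·0.09] = 891.12 + 150.998 = 1042.12.
Because errors are independent across components, Cov(Tᵢ,Tⱼ) = Cov(Xᵢ,Xⱼ); the off-diagonal part of the true-score variance is the same as above.
True-score variance = [5.8²·0.94 + 21.2²·0.91 + 20.2²·0.66] + 150.998 = 709.918 + 150.998 = 860.917.
Reliability = 860.917 / 1042.12 = 0.8261.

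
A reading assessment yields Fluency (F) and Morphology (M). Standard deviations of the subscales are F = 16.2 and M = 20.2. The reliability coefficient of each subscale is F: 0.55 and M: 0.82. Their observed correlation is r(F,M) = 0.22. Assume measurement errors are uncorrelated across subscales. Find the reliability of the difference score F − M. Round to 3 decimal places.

0.636

Var(F−M) = 16.2² + 20.2² − 2·16.2·20.2·0.22 = 670.48 − 143.986 = 526.494.
With uncorrelated errors the cross-covariances are all true-score covariance, so they carry over unchanged; only the diagonal terms shrink to ρᵢσᵢ².
True-score variance = [16.2²·0.55 + 20.2²·0.82] − 143.986 = 478.935 − 143.986 = 334.949.
Reliability = 334.949 / 526.494 = 0.636.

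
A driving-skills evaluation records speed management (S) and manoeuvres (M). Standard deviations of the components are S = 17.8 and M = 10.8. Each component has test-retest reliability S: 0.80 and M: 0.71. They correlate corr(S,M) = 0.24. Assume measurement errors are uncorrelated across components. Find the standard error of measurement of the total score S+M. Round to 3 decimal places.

Var(total) = 433.48 + 92.2752 = 525.755.
True-score variance = 336.286 + 92.2752 = 428.562, so reliability = 0.8151.
Error variance = 525.755 − 428.562 = 97.1936; SEM = √97.1936 = 9.859.

9.859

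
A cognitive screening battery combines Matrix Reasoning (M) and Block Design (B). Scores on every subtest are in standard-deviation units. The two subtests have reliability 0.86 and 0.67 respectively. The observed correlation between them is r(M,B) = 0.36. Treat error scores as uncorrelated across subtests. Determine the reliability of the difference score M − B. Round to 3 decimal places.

Var(M−B) = 1 + 1 − 2·0.36 = 2 − 0.72 = 1.28.
Under uncorrelated errors the observed covariances equal the true-score covariances, so only the own-variance terms attenuate.
True-score variance = [0.86 + 0.67] − 0.72 = 1.53 − 0.72 = 0.81.
Reliability = 0.81 / 1.28 = 0.633.

0.633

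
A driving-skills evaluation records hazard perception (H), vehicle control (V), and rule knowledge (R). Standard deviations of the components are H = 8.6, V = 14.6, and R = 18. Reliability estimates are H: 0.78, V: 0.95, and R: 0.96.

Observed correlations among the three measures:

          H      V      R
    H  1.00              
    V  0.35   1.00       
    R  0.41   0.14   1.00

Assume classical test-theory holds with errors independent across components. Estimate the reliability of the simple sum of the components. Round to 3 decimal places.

Var(H+V+R) = 8.6² + 14.6² + 18² + 2·[8.6·14.6·0.35 + 8.6·18·0.41 + 14.6·18·0.14] = 611.12 + 288.412 = 899.532.
Because errors are independent across components, Cov(Tᵢ,Tⱼ) = Cov(Xᵢ,Xⱼ); the off-diagonal part of the true-score variance is the same as above.
True-score variance = [8.6²·0.78 + 14.6²·0.95 + 18²·0.96] + 288.412 = 571.231 + 288.412 = 859.643.
Reliability = 859.643 / 899.532 = 0.956.

0.956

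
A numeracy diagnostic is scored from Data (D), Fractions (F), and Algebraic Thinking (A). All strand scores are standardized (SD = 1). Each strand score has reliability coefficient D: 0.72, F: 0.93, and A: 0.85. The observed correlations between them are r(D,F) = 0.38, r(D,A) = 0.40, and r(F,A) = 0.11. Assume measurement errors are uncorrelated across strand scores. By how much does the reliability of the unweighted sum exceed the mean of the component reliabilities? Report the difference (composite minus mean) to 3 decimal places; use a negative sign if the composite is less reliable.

Var(sum) = 3 + 1.78 = 4.78; true-score variance = 2.5 + 1.78 = 4.28; composite reliability = 0.8954.
Mean component reliability = 0.8333.
Difference = 0.8954 − 0.8333 = 0.062.

0.062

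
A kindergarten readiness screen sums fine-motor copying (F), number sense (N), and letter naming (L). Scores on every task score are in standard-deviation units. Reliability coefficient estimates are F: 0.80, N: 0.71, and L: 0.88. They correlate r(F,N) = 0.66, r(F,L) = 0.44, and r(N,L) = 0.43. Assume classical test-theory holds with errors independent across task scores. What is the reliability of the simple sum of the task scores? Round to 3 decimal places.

0.899

Var(F+N+L) = 3 + 2·[0.66 + 0.44 + 0.43] = 3 + 3.06 = 6.06.
Because errors are independent across components, Cov(Tᵢ,Tⱼ) = Cov(Xᵢ,Xⱼ); the off-diagonal part of the true-score variance is the same as above.
True-score variance = [0.80 + 0.71 + 0.88] + 3.06 = 2.39 + 3.06 = 5.45.
Reliability = 5.45 / 6.06 = 0.899.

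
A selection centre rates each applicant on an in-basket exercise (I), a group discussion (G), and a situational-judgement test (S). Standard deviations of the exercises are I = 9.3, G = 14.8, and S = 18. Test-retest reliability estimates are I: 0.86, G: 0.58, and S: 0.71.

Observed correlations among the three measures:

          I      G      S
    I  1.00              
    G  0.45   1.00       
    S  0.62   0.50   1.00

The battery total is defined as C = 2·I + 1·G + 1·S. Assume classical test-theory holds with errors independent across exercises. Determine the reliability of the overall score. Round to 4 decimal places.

Var(C) = 2²·9.3² + 14.8² + 18² + 2·[2·9.3·14.8·0.45 + 2·9.3·18·0.62 + 14.8·18·0.50] = 889 + 929.304 = 1818.3.
With uncorrelated errors the cross-covariances are all true-score covariance, so they carry over unchanged; only the diagonal terms shrink to ρᵢσᵢ².
True-score variance = [2²·9.3²·0.86 + 14.8²·0.58 + 18²·0.71] + 929.304 = 654.609 + 929.304 = 1583.91.
Reliability = 1583.91 / 1818.3 = 0.8711.

0.8711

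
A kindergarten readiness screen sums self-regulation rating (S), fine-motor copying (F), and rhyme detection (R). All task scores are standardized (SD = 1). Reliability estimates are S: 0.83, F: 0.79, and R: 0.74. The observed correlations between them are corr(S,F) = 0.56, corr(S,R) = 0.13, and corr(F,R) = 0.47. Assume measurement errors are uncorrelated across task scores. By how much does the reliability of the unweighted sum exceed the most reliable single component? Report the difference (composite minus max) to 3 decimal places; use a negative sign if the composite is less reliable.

Var(sum) = 3 + 2.32 = 5.32; true-score variance = 2.36 + 2.32 = 4.68; composite reliability = 0.8797.
Max component reliability = 0.8300.
Difference = 0.8797 − 0.8300 = 0.050.

0.050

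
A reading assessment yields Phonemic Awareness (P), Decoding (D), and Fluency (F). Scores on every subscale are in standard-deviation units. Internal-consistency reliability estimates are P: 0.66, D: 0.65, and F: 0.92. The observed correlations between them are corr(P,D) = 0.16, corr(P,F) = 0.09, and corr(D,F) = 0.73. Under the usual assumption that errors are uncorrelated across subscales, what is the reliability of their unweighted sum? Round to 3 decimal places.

Var(P+D+F) = 3 + 2·[0.16 + 0.09 + 0.73] = 3 + 1.96 = 4.96.
Under uncorrelated errors the observed covariances equal the true-score covariances, so only the own-variance terms attenuate.
True-score variance = [0.66 + 0.65 + 0.92] + 1.96 = 2.23 + 1.96 = 4.19.
Reliability = 4.19 / 4.96 = 0.845.

0.845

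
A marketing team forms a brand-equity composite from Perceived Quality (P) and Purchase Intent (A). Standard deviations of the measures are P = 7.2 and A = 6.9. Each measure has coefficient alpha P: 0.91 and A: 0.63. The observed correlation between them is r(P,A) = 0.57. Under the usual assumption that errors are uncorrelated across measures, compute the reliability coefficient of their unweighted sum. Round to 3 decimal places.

Var(P+A) = 7.2² + 6.9² + 2·[7.2·6.9·0.57] = 99.45 + 56.6352 = 156.085.
Because errors are independent across components, Cov(Tᵢ,Tⱼ) = Cov(Xᵢ,Xⱼ); the off-diagonal part of the true-score variance is the same as above.
True-score variance = [7.2²·0.91 + 6.9²·0.63] + 56.6352 = 77.1687 + 56.6352 = 133.804.
Reliability = 133.804 / 156.085 = 0.857.

0.857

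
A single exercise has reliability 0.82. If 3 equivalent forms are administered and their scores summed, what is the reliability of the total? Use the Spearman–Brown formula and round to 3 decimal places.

0.932

ρ_k = kρ / (1 + (k−1)ρ) = 3·0.82 / (1 + 2·0.82) = 2.460 / 2.640 = 0.932.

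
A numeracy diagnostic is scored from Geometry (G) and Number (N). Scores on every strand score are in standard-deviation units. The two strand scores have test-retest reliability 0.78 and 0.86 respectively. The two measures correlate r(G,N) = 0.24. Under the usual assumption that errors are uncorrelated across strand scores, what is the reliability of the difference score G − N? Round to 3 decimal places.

Var(G−N) = 1 + 1 − 2·0.24 = 2 − 0.48 = 1.52.
With uncorrelated errors the cross-covariances are all true-score covariance, so they carry over unchanged; only the diagonal terms shrink to ρᵢσᵢ².
True-score variance = [0.78 + 0.86] − 0.48 = 1.64 − 0.48 = 1.16.
Reliability = 1.16 / 1.52 = 0.763.

0.763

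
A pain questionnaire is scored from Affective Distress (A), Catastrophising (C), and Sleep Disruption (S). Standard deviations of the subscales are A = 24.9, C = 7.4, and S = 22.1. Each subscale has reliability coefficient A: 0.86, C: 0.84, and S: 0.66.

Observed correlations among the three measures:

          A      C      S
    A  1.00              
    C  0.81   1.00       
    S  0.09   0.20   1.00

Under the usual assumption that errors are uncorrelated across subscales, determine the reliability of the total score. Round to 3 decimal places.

0.839

Var(A+C+S) = 24.9² + 7.4² + 22.1² + 2·[24.9·7.4·0.81 + 24.9·22.1·0.09 + 7.4·22.1·0.20] = 1163.18 + 462.969 = 1626.15.
Under uncorrelated errors the observed covariances equal the true-score covariances, so only the own-variance terms attenuate.
True-score variance = [24.9²·0.86 + 7.4²·0.84 + 22.1²·0.66] + 462.969 = 901.558 + 462.969 = 1364.53.
Reliability = 1364.53 / 1626.15 = 0.839.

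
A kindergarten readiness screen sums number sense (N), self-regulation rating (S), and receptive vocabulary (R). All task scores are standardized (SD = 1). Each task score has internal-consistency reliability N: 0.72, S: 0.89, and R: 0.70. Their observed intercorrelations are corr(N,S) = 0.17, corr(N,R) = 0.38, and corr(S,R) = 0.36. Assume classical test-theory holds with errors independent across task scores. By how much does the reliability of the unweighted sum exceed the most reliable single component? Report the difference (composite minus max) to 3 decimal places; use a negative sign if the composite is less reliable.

Var(sum) = 3 + 1.82 = 4.82; true-score variance = 2.31 + 1.82 = 4.13; composite reliability = 0.8568.
Max component reliability = 0.8900.
Difference = 0.8568 − 0.8900 = -0.033.

-0.033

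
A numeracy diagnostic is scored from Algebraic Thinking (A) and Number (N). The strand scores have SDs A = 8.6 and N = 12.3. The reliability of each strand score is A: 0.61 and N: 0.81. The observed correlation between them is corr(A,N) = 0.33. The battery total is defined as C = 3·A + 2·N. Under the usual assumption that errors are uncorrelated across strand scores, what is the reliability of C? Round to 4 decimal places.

0.7783

Var(C) = 3²·8.6² + 2²·12.3² + 2·[6·8.6·12.3·0.33] = 1270.8 + 418.889 = 1689.69.
Under uncorrelated errors the observed covariances equal the true-score covariances, so only the own-variance terms attenuate.
True-score variance = [3²·8.6²·0.61 + 2²·12.3²·0.81] + 418.889 = 896.22 + 418.889 = 1315.11.
Reliability = 1315.11 / 1689.69 = 0.7783.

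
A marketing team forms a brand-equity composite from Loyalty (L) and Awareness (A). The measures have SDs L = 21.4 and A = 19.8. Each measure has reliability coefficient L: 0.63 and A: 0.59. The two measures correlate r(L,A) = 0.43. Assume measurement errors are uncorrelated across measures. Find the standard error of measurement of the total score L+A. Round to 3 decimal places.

Var(total) = 850 + 364.399 = 1214.4.
True-score variance = 519.818 + 364.399 = 884.218, so reliability = 0.7281.
Error variance = 1214.4 − 884.218 = 330.182; SEM = √330.182 = 18.171.

18.171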